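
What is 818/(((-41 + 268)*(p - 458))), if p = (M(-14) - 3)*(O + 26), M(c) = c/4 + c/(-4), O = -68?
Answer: -409/37682 ≈ -0.010854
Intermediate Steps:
M(c) = 0 (M(c) = c*(¼) + c*(-¼) = c/4 - c/4 = 0)
p = 126 (p = (0 - 3)*(-68 + 26) = -3*(-42) = 126)
818/(((-41 + 268)*(p - 458))) = 818/(((-41 + 268)*(126 - 458))) = 818/((227*(-332))) = 818/(-75364) = 818*(-1/75364) = -409/37682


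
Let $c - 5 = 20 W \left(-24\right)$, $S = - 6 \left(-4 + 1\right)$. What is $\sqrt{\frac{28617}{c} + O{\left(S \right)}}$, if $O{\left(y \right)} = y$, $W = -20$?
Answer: $\frac{\sqrt{1935474735}}{9605} \approx 4.5803$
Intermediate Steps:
$S = 18$ ($S = \left(-6\right) \left(-3\right) = 18$)
$c = 9605$ ($c = 5 + 20 \left(-20\right) \left(-24\right) = 5 - -9600 = 5 + 9600 = 9605$)
$\sqrt{\frac{28617}{c} + O{\left(S \right)}} = \sqrt{\frac{28617}{9605} + 18} = \sqrt{\frac{201507}{9605}} = \frac{\sqrt{1935474735}}{9605}$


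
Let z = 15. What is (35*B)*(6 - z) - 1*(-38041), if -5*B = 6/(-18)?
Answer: 38020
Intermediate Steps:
B = 1/15 (B = -6/(5*(-18)) = -6*(-1)/(5*18) = -⅕*(-⅓) = 1/15 ≈ 0.066667)
(35*B)*(6 - z) - 1*(-38041) = (35*(1/15))*(6 - 1*15) - 1*(-38041) = 7*(6 - 15)/3 + 38041 = (7/3)*(-9) + 38041 = -21 + 38041 = 38020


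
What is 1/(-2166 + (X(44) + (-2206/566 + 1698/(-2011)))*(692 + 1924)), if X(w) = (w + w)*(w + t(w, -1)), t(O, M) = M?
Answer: 569113/5625325305042 ≈ 1.0117e-7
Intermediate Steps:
X(w) = 2*w*(-1 + w) (X(w) = (w + w)*(w - 1) = (2*w)*(-1 + w) = 2*w*(-1 + w))
1/(-2166 + (X(44) + (-2206/566 + 1698/(-2011)))*(692 + 1924)) = 1/(-2166 + (2*44*(-1 + 44) + (-2206/566 + 1698/(-2011)))*(692 + 1924)) = 1/(-2166 + (2*44*43 + (-2206*1/566 + 1698*(-1/2011)))*2616) = 1/(-2166 + (3784 + (-1103/283 - 1698/2011))*2616) = 1/(-2166 + (3784 - 2698667/569113)*2616) = 1/(-2166 + (2150824925/569113)*2616) = 1/(-2166 + 5626558003800/569113) = 1/(5625325305042/569113) = 569113/5625325305042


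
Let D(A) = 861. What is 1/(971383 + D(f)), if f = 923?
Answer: 1/972244 ≈ 1.0285e-6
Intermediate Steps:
1/(971383 + D(f)) = 1/(971383 + 861) = 1/972244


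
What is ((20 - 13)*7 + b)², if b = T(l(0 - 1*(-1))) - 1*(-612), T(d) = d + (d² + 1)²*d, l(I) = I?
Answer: 443556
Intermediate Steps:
T(d) = d + d*(1 + d²)² (T(d) = d + (1 + d²)²*d = d + d*(1 + d²)²)
b = 617 (b = (0 - 1*(-1))*(1 + (1 + (0 - 1*(-1))²)²) - 1*(-612) = (0 + 1)*(1 + (1 + (0 + 1)²)²) + 612 = 1*(1 + (1 + 1²)²) + 612 = 1*(1 + (1 + 1)²) + 612 = 1*(1 + 2²) + 612 = 1*(1 + 4) + 612 = 1*5 + 612 = 5 + 612 = 617)
((20 - 13)*7 + b)² = ((20 - 13)*7 + 617)² = (7*7 + 617)² = (49 + 617)² = 666² = 443556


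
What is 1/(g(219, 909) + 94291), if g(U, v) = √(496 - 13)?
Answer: 94291/8890792198 - √483/8890792198 ≈ 1.0603e-5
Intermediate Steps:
g(U, v) = √483
1/(g(219, 909) + 94291) = 1/(√483 + 94291) = 1/(94291 + √483)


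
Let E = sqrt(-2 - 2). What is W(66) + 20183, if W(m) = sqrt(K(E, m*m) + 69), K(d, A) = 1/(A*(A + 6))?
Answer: 20183 + sqrt(5718844457178)/287892 ≈ 20191.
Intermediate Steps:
E = 2*I (E = sqrt(-4) = 2*I ≈ 2.0*I)
K(d, A) = 1/(A*(6 + A))
W(m) = sqrt(69 + 1/(m**2*(6 + m**2))) (W(m) = sqrt(1/(((m*m))*(6 + m*m)) + 69) = sqrt(1/((m**2)*(6 + m**2)) + 69) = sqrt(1/(m**2*(6 + m**2)) + 69) = sqrt(69 + 1/(m**2*(6 + m**2))))
W(66) + 20183 = sqrt((1 + 69*66**2*(6 + 66**2))/(66**2*(6 + 66**2))) + 20183 = sqrt((1 + 69*4356*(6 + 4356))/(4356*(6 + 4356))) + 20183 = sqrt((1/4356)*(1 + 69*4356*4362)/4362) + 20183 = sqrt((1/4356)*(1/4362)*(1 + 1311060168)) + 20183 = sqrt((1/4356)*(1/4362)*1311060169) + 20183 = sqrt(1311060169/19000872) + 20183 = sqrt(5718844457178)/287892 + 20183 = 20183 + sqrt(5718844457178)/287892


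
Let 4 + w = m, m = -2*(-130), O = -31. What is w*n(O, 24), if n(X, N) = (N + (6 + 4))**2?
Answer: 295936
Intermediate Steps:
m = 260
w = 256 (w = -4 + 260 = 256)
n(X, N) = (10 + N)**2 (n(X, N) = (N + 10)**2 = (10 + N)**2)
w*n(O, 24) = 256*(10 + 24)**2 = 256*34**2 = 256*1156 = 295936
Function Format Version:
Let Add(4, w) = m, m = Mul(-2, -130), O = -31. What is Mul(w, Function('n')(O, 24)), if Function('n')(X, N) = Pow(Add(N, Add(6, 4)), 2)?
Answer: 295936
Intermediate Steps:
m = 260
w = 256 (w = Add(-4, 260) = 256)
Function('n')(X, N) = Pow(Add(10, N), 2) (Function('n')(X, N) = Pow(Add(N, 10), 2) = Pow(Add(10, N), 2))
Mul(w, Function('n')(O, 24)) = Mul(256, Pow(Add(10, 24), 2)) = Mul(256, Pow(34, 2)) = Mul(256, 1156) = 295936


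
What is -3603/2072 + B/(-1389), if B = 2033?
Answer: -9216943/2878008 ≈ -3.2025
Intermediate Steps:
-3603/2072 + B/(-1389) = -3603/2072 + 2033/(-1389) = -3603*1/2072 + 2033*(-1/1389) = -3603/2072 - 2033/1389 = -9216943/2878008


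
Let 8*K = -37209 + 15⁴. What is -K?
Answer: -1677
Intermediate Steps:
K = 1677 (K = (-37209 + 15⁴)/8 = (-37209 + 50625)/8 = (⅛)*13416 = 1677)
-K = -1*1677 = -1677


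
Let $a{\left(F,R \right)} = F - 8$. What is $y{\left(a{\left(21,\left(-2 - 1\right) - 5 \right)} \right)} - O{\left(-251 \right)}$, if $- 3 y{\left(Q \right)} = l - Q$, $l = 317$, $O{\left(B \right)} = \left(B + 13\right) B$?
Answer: $- \frac{179518}{3} \approx -59839.0$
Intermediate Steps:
$O{\left(B \right)} = B \left(13 + B\right)$ ($O{\left(B \right)} = \left(13 + B\right) B = B \left(13 + B\right)$)
$a{\left(F,R \right)} = -8 + F$
$y{\left(Q \right)} = - \frac{317}{3} + \frac{Q}{3}$ ($y{\left(Q \right)} = - \frac{317 - Q}{3} = - \frac{317}{3} + \frac{Q}{3}$)
$y{\left(a{\left(21,\left(-2 - 1\right) - 5 \right)} \right)} - O{\left(-251 \right)} = \left(- \frac{317}{3} + \frac{-8 + 21}{3}\right) - - 251 \left(13 - 251\right) = \left(- \frac{317}{3} + \frac{1}{3} \cdot 13\right) - \left(-251\right) \left(-238\right) = \left(- \frac{317}{3} + \frac{13}{3}\right) - 59738 = - \frac{304}{3} - 59738 = - \frac{179518}{3}$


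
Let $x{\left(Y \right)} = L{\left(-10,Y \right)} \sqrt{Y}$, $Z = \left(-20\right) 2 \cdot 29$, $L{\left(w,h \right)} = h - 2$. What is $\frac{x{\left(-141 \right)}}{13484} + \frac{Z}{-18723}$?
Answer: $\frac{1160}{18723} - \frac{143 i \sqrt{141}}{13484} \approx 0.061956 - 0.12593 i$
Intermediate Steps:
$L{\left(w,h \right)} = -2 + h$
$Z = -1160$ ($Z = \left(-40\right) 29 = -1160$)
$x{\left(Y \right)} = \sqrt{Y} \left(-2 + Y\right)$ ($x{\left(Y \right)} = \left(-2 + Y\right) \sqrt{Y} = \sqrt{Y} \left(-2 + Y\right)$)
$\frac{x{\left(-141 \right)}}{13484} + \frac{Z}{-18723} = \frac{\sqrt{-141} \left(-2 - 141\right)}{13484} - \frac{1160}{-18723} = i \sqrt{141} \left(-143\right) \frac{1}{13484} - - \frac{1160}{18723} = - 143 i \sqrt{141} \cdot \frac{1}{13484} + \frac{1160}{18723} = - \frac{143 i \sqrt{141}}{13484} + \frac{1160}{18723} = \frac{1160}{18723} - \frac{143 i \sqrt{141}}{13484}$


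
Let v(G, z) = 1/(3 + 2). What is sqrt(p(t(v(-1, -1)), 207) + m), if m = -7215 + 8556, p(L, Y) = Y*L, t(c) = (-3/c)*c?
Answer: 12*sqrt(5) ≈ 26.833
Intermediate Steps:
v(G, z) = 1/5
t(c) = -3
p(L, Y) = L*Y
m = 1341
sqrt(p(t(v(-1, -1)), 207) + m) = sqrt(-3*207 + 1341) = sqrt(-621 + 1341) = sqrt(720) = 12*sqrt(5)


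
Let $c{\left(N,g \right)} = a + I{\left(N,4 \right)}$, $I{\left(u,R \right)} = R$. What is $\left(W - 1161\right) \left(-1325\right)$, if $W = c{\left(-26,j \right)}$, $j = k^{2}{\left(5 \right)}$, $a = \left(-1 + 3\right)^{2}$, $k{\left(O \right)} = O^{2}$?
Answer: $1527725$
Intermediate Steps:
$a = 4$ ($a = 2^{2} = 4$)
$j = 625$ ($j = \left(5^{2}\right)^{2} = 25^{2} = 625$)
$c{\left(N,g \right)} = 8$ ($c{\left(N,g \right)} = 4 + 4 = 8$)
$W = 8$
$\left(W - 1161\right) \left(-1325\right) = \left(8 - 1161\right) \left(-1325\right) = \left(-1153\right) \left(-1325\right) = 1527725$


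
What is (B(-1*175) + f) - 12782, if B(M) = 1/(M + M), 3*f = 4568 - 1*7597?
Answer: -14481253/1050 ≈ -13792.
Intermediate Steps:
f = -3029/3 (f = (4568 - 1*7597)/3 = (4568 - 7597)/3 = (⅓)*(-3029) = -3029/3 ≈ -1009.7)
B(M) = 1/(2*M)
(B(-1*175) + f) - 12782 = (1/(2*((-1*175))) - 3029/3) - 12782 = ((½)/(-175) - 3029/3) - 12782 = ((½)*(-1/175) - 3029/3) - 12782 = (-1/350 - 3029/3) - 12782 = -1060153/1050 - 12782 = -14481253/1050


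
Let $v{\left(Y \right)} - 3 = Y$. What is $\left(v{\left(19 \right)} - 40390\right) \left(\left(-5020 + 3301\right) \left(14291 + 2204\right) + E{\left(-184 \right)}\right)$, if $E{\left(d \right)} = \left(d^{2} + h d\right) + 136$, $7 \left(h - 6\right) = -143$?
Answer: $\frac{8002060112976}{7} \approx 1.1432 \cdot 10^{12}$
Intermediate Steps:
$h = - \frac{101}{7}$ ($h = 6 + \frac{1}{7} \left(-143\right) = 6 - \frac{143}{7} = - \frac{101}{7} \approx -14.429$)
$v{\left(Y \right)} = 3 + Y$
$E{\left(d \right)} = 136 + d^{2} - \frac{101 d}{7}$ ($E{\left(d \right)} = \left(d^{2} - \frac{101 d}{7}\right) + 136 = 136 + d^{2} - \frac{101 d}{7}$)
$\left(v{\left(19 \right)} - 40390\right) \left(\left(-5020 + 3301\right) \left(14291 + 2204\right) + E{\left(-184 \right)}\right) = \left(\left(3 + 19\right) - 40390\right) \left(\left(-5020 + 3301\right) \left(14291 + 2204\right) + \left(136 + \left(-184\right)^{2} - - \frac{18584}{7}\right)\right) = \left(22 - 40390\right) \left(\left(-1719\right) 16495 + \left(136 + 33856 + \frac{18584}{7}\right)\right) = - 40368 \left(-28354905 + \frac{256528}{7}\right) = \left(-40368\right) \left(- \frac{198227807}{7}\right) = \frac{8002060112976}{7}$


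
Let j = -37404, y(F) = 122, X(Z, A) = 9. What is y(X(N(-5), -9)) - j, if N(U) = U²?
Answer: 37526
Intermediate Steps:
y(X(N(-5), -9)) - j = 122 - 1*(-37404) = 122 + 37404 = 37526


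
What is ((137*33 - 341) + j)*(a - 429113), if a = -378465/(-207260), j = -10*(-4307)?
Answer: -420230074548375/20726 ≈ -2.0275e+10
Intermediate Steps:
j = 43070
a = 75693/41452 (a = -378465*(-1/207260) = 75693/41452 ≈ 1.8260)
((137*33 - 341) + j)*(a - 429113) = ((137*33 - 341) + 43070)*(75693/41452 - 429113) = ((4521 - 341) + 43070)*(-17787516383/41452) = (4180 + 43070)*(-17787516383/41452) = 47250*(-17787516383/41452) = -420230074548375/20726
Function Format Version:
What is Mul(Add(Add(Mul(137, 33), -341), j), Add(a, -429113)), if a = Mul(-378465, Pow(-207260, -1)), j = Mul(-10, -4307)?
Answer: Rational(-420230074548375, 20726) ≈ -2.0275e+10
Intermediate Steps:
j = 43070
a = Rational(75693, 41452) (a = Mul(-378465, Rational(-1, 207260)) = Rational(75693, 41452) ≈ 1.8260)
Mul(Add(Add(Mul(137, 33), -341), j), Add(a, -429113)) = Mul(Add(Add(Mul(137, 33), -341), 43070), Add(Rational(75693, 41452), -429113)) = Mul(Add(Add(4521, -341), 43070), Rational(-17787516383, 41452)) = Mul(Add(4180, 43070), Rational(-17787516383, 41452)) = Mul(47250, Rational(-17787516383, 41452)) = Rational(-420230074548375, 20726)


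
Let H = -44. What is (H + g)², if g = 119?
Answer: 5625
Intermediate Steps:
(H + g)² = (-44 + 119)² = 75² = 5625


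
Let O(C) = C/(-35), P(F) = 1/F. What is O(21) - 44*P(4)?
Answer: -58/5 ≈ -11.600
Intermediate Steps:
O(C) = -C/35 (O(C) = C*(-1/35) = -C/35)
O(21) - 44*P(4) = -1/35*21 - 44/4 = -3/5 - 44*1/4 = -3/5 - 11 = -58/5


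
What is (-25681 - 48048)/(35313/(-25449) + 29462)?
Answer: -625443107/249914375 ≈ -2.5026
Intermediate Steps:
(-25681 - 48048)/(35313/(-25449) + 29462) = -73729/(35313*(-1/25449) + 29462) = -73729/(-11771/8483 + 29462) = -73729/249914375/8483 = -73729*8483/249914375 = -625443107/249914375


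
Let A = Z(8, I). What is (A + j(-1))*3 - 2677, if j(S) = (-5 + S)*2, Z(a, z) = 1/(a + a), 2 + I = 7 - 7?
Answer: -43405/16 ≈ -2712.8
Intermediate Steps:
I = -2 (I = -2 + (7 - 7) = -2 + 0 = -2)
Z(a, z) = 1/(2*a)
j(S) = -10 + 2*S
A = 1/16 (A = (½)/8 = (½)*(⅛) = 1/16 ≈ 0.062500)
(A + j(-1))*3 - 2677 = (1/16 + (-10 + 2*(-1)))*3 - 2677 = (1/16 + (-10 - 2))*3 - 2677 = (1/16 - 12)*3 - 2677 = -191/16*3 - 2677 = -573/16 - 2677 = -43405/16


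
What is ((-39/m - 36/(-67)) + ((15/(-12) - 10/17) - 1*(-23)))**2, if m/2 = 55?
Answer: 28606591311169/62790336400 ≈ 455.59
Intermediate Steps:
m = 110 (m = 2*55 = 110)
((-39/m - 36/(-67)) + ((15/(-12) - 10/17) - 1*(-23)))**2 = ((-39/110 - 36/(-67)) + ((15/(-12) - 10/17) - 1*(-23)))**2 = ((-39*1/110 - 36*(-1/67)) + ((15*(-1/12) - 10*1/17) + 23))**2 = ((-39/110 + 36/67) + ((-5/4 - 10/17) + 23))**2 = (1347/7370 + (-125/68 + 23))**2 = (1347/7370 + 1439/68)**2 = (5348513/250580)**2 = 28606591311169/62790336400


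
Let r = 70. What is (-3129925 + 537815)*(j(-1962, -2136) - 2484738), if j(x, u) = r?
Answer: 6440532769480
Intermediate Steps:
j(x, u) = 70
(-3129925 + 537815)*(j(-1962, -2136) - 2484738) = (-3129925 + 537815)*(70 - 2484738) = -2592110*(-2484668) = 6440532769480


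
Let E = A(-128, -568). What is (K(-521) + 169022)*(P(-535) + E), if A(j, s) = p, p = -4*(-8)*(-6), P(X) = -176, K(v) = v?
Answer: -62008368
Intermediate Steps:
p = -192 (p = 32*(-6) = -192)
A(j, s) = -192
E = -192
(K(-521) + 169022)*(P(-535) + E) = (-521 + 169022)*(-176 - 192) = 168501*(-368) = -62008368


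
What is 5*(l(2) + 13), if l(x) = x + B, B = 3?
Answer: 90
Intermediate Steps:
l(x) = 3 + x (l(x) = x + 3 = 3 + x)
5*(l(2) + 13) = 5*((3 + 2) + 13) = 5*(5 + 13) = 5*18 = 90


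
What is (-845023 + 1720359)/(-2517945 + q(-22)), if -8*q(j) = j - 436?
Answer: -500192/1438793 ≈ -0.34765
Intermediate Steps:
q(j) = 109/2 - j/8 (q(j) = -(j - 436)/8 = -(-436 + j)/8 = 109/2 - j/8)
(-845023 + 1720359)/(-2517945 + q(-22)) = (-845023 + 1720359)/(-2517945 + (109/2 - ⅛*(-22))) = 875336/(-2517945 + (109/2 + 11/4)) = 875336/(-2517945 + 229/4) = 875336/(-10071551/4) = 875336*(-4/10071551) = -500192/1438793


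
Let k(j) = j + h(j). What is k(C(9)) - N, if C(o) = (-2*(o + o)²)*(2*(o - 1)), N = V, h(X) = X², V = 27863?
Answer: 107457193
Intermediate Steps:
N = 27863
C(o) = -8*o²*(-2 + 2*o) (C(o) = (-2*4*o²)*(2*(-1 + o)) = (-8*o²)*(-2 + 2*o) = -8*o²*(-2 + 2*o))
k(j) = j + j²
k(C(9)) - N = (16*9²*(1 - 1*9))*(1 + 16*9²*(1 - 1*9)) - 1*27863 = (16*81*(1 - 9))*(1 + 16*81*(1 - 9)) - 27863 = (16*81*(-8))*(1 + 16*81*(-8)) - 27863 = -10368*(1 - 10368) - 27863 = -10368*(-10367) - 27863 = 107485056 - 27863 = 107457193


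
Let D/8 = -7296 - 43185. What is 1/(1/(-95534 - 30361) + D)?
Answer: -125895/50842443961 ≈ -2.4762e-6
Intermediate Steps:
D = -403848 (D = 8*(-7296 - 43185) = 8*(-50481) = -403848)
1/(1/(-95534 - 30361) + D) = 1/(1/(-95534 - 30361) - 403848) = 1/(1/(-125895) - 403848) = 1/(-1/125895 - 403848) = 1/(-50842443961/125895) = -125895/50842443961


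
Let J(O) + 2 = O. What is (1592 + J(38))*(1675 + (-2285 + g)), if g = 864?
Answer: 413512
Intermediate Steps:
J(O) = -2 + O
(1592 + J(38))*(1675 + (-2285 + g)) = (1592 + (-2 + 38))*(1675 + (-2285 + 864)) = (1592 + 36)*(1675 - 1421) = 1628*254 = 413512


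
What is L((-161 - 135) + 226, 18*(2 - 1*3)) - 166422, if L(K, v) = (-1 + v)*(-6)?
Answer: -166308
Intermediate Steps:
L(K, v) = 6 - 6*v
L((-161 - 135) + 226, 18*(2 - 1*3)) - 166422 = (6 - 108*(2 - 1*3)) - 166422 = (6 - 108*(2 - 3)) - 166422 = (6 - 108*(-1)) - 166422 = (6 - 6*(-18)) - 166422 = (6 + 108) - 166422 = 114 - 166422 = -166308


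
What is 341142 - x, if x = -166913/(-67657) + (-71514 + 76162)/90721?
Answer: 2093883674011965/6137910697 ≈ 3.4114e+5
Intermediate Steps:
x = 15456984009/6137910697 (x = -166913*(-1/67657) + 4648*(1/90721) = 166913/67657 + 4648/90721 = 15456984009/6137910697 ≈ 2.5183)
341142 - x = 341142 - 1*15456984009/6137910697 = 341142 - 15456984009/6137910697 = 2093883674011965/6137910697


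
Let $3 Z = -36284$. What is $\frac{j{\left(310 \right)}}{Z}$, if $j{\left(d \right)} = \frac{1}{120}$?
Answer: $- \frac{1}{1451360} \approx -6.8901 \cdot 10^{-7}$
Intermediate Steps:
$Z = - \frac{36284}{3}$ ($Z = \frac{1}{3} \left(-36284\right) = - \frac{36284}{3} \approx -12095.0$)
$j{\left(d \right)} = \frac{1}{120}$
$\frac{j{\left(310 \right)}}{Z} = \frac{1}{120 \left(- \frac{36284}{3}\right)} = \frac{1}{120} \left(- \frac{3}{36284}\right) = - \frac{1}{1451360}$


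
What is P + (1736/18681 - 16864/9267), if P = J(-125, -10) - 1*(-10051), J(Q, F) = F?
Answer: 579322370345/57705609 ≈ 10039.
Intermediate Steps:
P = 10041 (P = -10 - 1*(-10051) = -10 + 10051 = 10041)
P + (1736/18681 - 16864/9267) = 10041 + (1736/18681 - 16864/9267) = 10041 - 99649624/57705609 = 579322370345/57705609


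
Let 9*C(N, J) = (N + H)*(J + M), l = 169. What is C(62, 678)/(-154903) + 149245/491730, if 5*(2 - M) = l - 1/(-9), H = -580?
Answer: 159710740039/293800315590 ≈ 0.54360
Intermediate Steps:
M = -1432/45 (M = 2 - (169 - 1/(-9))/5 = 2 - (169 - 1*(-1/9))/5 = 2 - (169 + 1/9)/5 = 2 - 1/5*1522/9 = 2 - 1522/45 = -1432/45 ≈ -31.822)
C(N, J) = (-580 + N)*(-1432/45 + J)/9 (C(N, J) = ((N - 580)*(J - 1432/45))/9 = ((-580 + N)*(-1432/45 + J))/9 = (-580 + N)*(-1432/45 + J)/9)
C(62, 678)/(-154903) + 149245/491730 = (166112/81 - 1432/405*62 - 580/9*678 + (1/9)*678*62)/(-154903) + 149245/491730 = (166112/81 - 88784/405 - 131080/3 + 14012/3)*(-1/154903) + 149245*(1/491730) = -15062404/405*(-1/154903) + 29849/98346 = 2151772/8962245 + 29849/98346 = 159710740039/293800315590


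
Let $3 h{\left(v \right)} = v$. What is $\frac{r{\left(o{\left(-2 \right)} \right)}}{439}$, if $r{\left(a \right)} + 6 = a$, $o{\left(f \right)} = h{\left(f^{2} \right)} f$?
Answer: $- \frac{26}{1317} \approx -0.019742$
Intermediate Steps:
$h{\left(v \right)} = \frac{v}{3}$
$o{\left(f \right)} = \frac{f^{3}}{3}$ ($o{\left(f \right)} = \frac{f^{2}}{3} f = \frac{f^{3}}{3}$)
$r{\left(a \right)} = -6 + a$
$\frac{r{\left(o{\left(-2 \right)} \right)}}{439} = \frac{-6 + \frac{\left(-2\right)^{3}}{3}}{439} = \left(-6 + \frac{1}{3} \left(-8\right)\right) \frac{1}{439} = \left(-6 - \frac{8}{3}\right) \frac{1}{439} = \left(- \frac{26}{3}\right) \frac{1}{439} = - \frac{26}{1317}$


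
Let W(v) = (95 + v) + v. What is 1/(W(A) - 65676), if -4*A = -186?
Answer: -1/65488 ≈ -1.5270e-5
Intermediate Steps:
A = 93/2 (A = -¼*(-186) = 93/2 ≈ 46.500)
W(v) = 95 + 2*v
1/(W(A) - 65676) = 1/((95 + 2*(93/2)) - 65676) = 1/((95 + 93) - 65676) = 1/(188 - 65676) = 1/(-65488) = -1/65488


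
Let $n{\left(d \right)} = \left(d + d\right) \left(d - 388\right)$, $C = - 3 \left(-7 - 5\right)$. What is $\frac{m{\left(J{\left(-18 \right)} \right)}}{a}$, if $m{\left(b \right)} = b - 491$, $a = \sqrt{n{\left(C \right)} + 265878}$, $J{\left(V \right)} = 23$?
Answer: $- \frac{78 \sqrt{26726}}{13363} \approx -0.95424$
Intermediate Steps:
$C = 36$ ($C = \left(-3\right) \left(-12\right) = 36$)
$n{\left(d \right)} = 2 d \left(-388 + d\right)$
$a = 3 \sqrt{26726}$ ($a = \sqrt{2 \cdot 36 \left(-388 + 36\right) + 265878} = \sqrt{2 \cdot 36 \left(-352\right) + 265878} = \sqrt{-25344 + 265878} = \sqrt{240534} = 3 \sqrt{26726} \approx 490.44$)
$m{\left(b \right)} = -491 + b$
$\frac{m{\left(J{\left(-18 \right)} \right)}}{a} = \frac{-491 + 23}{3 \sqrt{26726}} = - 468 \frac{\sqrt{26726}}{80178} = - \frac{78 \sqrt{26726}}{13363}$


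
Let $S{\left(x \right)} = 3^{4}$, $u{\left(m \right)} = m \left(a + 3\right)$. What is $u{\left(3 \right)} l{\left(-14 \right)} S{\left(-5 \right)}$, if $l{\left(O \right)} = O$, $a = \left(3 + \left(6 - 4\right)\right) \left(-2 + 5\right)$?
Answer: $-61236$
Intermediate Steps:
$a = 15$ ($a = \left(3 + \left(6 - 4\right)\right) 3 = \left(3 + 2\right) 3 = 5 \cdot 3 = 15$)
$u{\left(m \right)} = 18 m$ ($u{\left(m \right)} = m \left(15 + 3\right) = m 18 = 18 m$)
$S{\left(x \right)} = 81$
$u{\left(3 \right)} l{\left(-14 \right)} S{\left(-5 \right)} = 18 \cdot 3 \left(-14\right) 81 = 54 \left(-14\right) 81 = \left(-756\right) 81 = -61236$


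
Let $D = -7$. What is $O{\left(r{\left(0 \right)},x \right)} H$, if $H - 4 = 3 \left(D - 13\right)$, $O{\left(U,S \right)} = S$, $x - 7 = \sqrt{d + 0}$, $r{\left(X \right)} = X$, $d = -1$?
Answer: $-392 - 56 i \approx -392.0 - 56.0 i$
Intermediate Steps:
$x = 7 + i$ ($x = 7 + \sqrt{-1 + 0} = 7 + \sqrt{-1} = 7 + i \approx 7.0 + 1.0 i$)
$H = -56$ ($H = 4 + 3 \left(-7 - 13\right) = 4 + 3 \left(-20\right) = 4 - 60 = -56$)
$O{\left(r{\left(0 \right)},x \right)} H = \left(7 + i\right) \left(-56\right) = -392 - 56 i$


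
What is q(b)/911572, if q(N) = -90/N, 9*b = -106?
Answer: 405/48313316 ≈ 8.3828e-6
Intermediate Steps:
b = -106/9 (b = (⅑)*(-106) = -106/9 ≈ -11.778)
q(b)/911572 = -90/(-106/9)/911572 = -90*(-9/106)*(1/911572) = (405/53)*(1/911572) = 405/48313316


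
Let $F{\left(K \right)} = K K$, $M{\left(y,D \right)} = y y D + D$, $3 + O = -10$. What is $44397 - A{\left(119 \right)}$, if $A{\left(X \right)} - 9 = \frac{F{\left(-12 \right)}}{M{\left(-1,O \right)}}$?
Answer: $\frac{577116}{13} \approx 44394.0$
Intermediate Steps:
$O = -13$ ($O = -3 - 10 = -13$)
$M{\left(y,D \right)} = D + D y^{2}$ ($M{\left(y,D \right)} = y^{2} D + D = D y^{2} + D = D + D y^{2}$)
$F{\left(K \right)} = K^{2}$
$A{\left(X \right)} = \frac{45}{13}$ ($A{\left(X \right)} = 9 + \frac{\left(-12\right)^{2}}{\left(-13\right) \left(1 + \left(-1\right)^{2}\right)} = 9 + \frac{144}{\left(-13\right) \left(1 + 1\right)} = 9 + \frac{144}{\left(-13\right) 2} = 9 + \frac{144}{-26} = 9 + 144 \left(- \frac{1}{26}\right) = 9 - \frac{72}{13} = \frac{45}{13}$)
$44397 - A{\left(119 \right)} = 44397 - \frac{45}{13} = \frac{577116}{13}$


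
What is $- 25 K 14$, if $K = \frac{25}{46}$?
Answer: $- \frac{4375}{23} \approx -190.22$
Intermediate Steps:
$K = \frac{25}{46}$ ($K = 25 \cdot \frac{1}{46} = \frac{25}{46} \approx 0.54348$)
$- 25 K 14 = \left(-25\right) \frac{25}{46} \cdot 14 = \left(- \frac{625}{46}\right) 14 = - \frac{4375}{23}$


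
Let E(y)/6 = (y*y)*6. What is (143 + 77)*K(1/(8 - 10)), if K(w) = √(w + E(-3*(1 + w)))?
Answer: 110*√322 ≈ 1973.9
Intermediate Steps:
E(y) = 36*y² (E(y) = 6*((y*y)*6) = 6*(y²*6) = 6*(6*y²) = 36*y²)
K(w) = √(w + 36*(-3 - 3*w)²) (K(w) = √(w + 36*(-3*(1 + w))²) = √(w + 36*(-3 - 3*w)²))
(143 + 77)*K(1/(8 - 10)) = (143 + 77)*√(1/(8 - 10) + 324*(1 + 1/(8 - 10))²) = 220*√(1/(-2) + 324*(1 + 1/(-2))²) = 220*√(-½ + 324*(1 - ½)²) = 220*√(-½ + 324*(½)²) = 220*√(-½ + 324*(¼)) = 220*√(-½ + 81) = 220*√(161/2) = 220*(√322/2) = 110*√322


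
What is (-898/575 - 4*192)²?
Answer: 195804480004/330625 ≈ 5.9223e+5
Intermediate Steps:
(-898/575 - 4*192)² = (-898*1/575 - 768)² = (-898/575 - 768)² = (-442498/575)² = 195804480004/330625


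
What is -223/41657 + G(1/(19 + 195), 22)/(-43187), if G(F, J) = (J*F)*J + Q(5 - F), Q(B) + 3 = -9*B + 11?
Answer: -1751666789/384994743826 ≈ -0.0045498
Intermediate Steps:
Q(B) = 8 - 9*B (Q(B) = -3 + (-9*B + 11) = -3 + (11 - 9*B) = 8 - 9*B)
G(F, J) = -37 + 9*F + F*J**2 (G(F, J) = (J*F)*J + (8 - 9*(5 - F)) = (F*J)*J + (8 + (-45 + 9*F)) = F*J**2 + (-37 + 9*F) = -37 + 9*F + F*J**2)
-223/41657 + G(1/(19 + 195), 22)/(-43187) = -223/41657 + (-37 + 9/(19 + 195) + 22**2/(19 + 195))/(-43187) = -223*1/41657 + (-37 + 9/214 + 484/214)*(-1/43187) = -223/41657 + (-37 + 9*(1/214) + (1/214)*484)*(-1/43187) = -223/41657 + (-37 + 9/214 + 242/107)*(-1/43187) = -223/41657 - 7425/214*(-1/43187) = -223/41657 + 7425/9242018 = -1751666789/384994743826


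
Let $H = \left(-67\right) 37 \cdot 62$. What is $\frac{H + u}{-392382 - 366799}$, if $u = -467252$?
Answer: $\frac{620950}{759181} \approx 0.81792$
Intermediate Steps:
$H = -153698$ ($H = \left(-2479\right) 62 = -153698$)
$\frac{H + u}{-392382 - 366799} = \frac{-153698 - 467252}{-392382 - 366799} = - \frac{620950}{-759181} = \left(-620950\right) \left(- \frac{1}{759181}\right) = \frac{620950}{759181}$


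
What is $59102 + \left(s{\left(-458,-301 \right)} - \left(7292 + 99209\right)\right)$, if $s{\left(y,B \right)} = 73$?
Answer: $-47326$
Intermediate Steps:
$59102 + \left(s{\left(-458,-301 \right)} - \left(7292 + 99209\right)\right) = 59102 + \left(73 - \left(7292 + 99209\right)\right) = 59102 + \left(73 - 106501\right) = 59102 - 106428 = -47326$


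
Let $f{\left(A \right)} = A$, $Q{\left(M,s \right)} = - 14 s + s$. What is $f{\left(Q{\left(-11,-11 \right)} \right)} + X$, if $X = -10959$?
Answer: $-10816$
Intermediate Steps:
$Q{\left(M,s \right)} = - 13 s$
$f{\left(Q{\left(-11,-11 \right)} \right)} + X = \left(-13\right) \left(-11\right) - 10959 = 143 - 10959 = -10816$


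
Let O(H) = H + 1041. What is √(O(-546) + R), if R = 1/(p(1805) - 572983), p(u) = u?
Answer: √161490931732402/571178 ≈ 22.249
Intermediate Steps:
O(H) = 1041 + H
R = -1/571178 (R = 1/(1805 - 572983) = 1/(-571178) = -1/571178 ≈ -1.7508e-6)
√(O(-546) + R) = √((1041 - 546) - 1/571178) = √(495 - 1/571178) = √(282733109/571178) = √161490931732402/571178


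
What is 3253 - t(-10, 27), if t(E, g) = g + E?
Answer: 3236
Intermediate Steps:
t(E, g) = E + g
3253 - t(-10, 27) = 3253 - (-10 + 27) = 3253 - 1*17 = 3253 - 17 = 3236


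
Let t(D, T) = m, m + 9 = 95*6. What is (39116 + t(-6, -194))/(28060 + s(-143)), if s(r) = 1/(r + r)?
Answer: 11347622/8025159 ≈ 1.4140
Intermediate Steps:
s(r) = 1/(2*r)
m = 561 (m = -9 + 95*6 = -9 + 570 = 561)
t(D, T) = 561
(39116 + t(-6, -194))/(28060 + s(-143)) = (39116 + 561)/(28060 + (1/2)/(-143)) = 39677/(28060 + (1/2)*(-1/143)) = 39677/(28060 - 1/286) = 39677/(8025159/286) = 39677*(286/8025159) = 11347622/8025159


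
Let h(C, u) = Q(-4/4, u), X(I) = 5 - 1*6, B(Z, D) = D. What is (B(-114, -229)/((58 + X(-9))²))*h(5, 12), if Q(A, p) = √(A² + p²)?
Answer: -229*√145/3249 ≈ -0.84873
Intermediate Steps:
X(I) = -1 (X(I) = 5 - 6 = -1)
h(C, u) = √(1 + u²) (h(C, u) = √((-4/4)² + u²) = √((-4*¼)² + u²) = √((-1)² + u²) = √(1 + u²))
(B(-114, -229)/((58 + X(-9))²))*h(5, 12) = (-229/(58 - 1)²)*√(1 + 12²) = (-229/(57²))*√(1 + 144) = (-229/3249)*√145 = (-229*1/3249)*√145 = -229*√145/3249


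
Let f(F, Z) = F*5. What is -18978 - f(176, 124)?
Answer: -19858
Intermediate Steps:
f(F, Z) = 5*F
-18978 - f(176, 124) = -18978 - 5*176 = -18978 - 1*880 = -18978 - 880 = -19858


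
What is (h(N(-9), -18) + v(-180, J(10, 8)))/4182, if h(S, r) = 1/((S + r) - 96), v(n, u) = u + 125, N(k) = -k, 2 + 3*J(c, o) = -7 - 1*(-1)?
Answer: 6422/219555 ≈ 0.029250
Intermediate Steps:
J(c, o) = -8/3 (J(c, o) = -⅔ + (-7 - 1*(-1))/3 = -⅔ + (-7 + 1)/3 = -⅔ + (⅓)*(-6) = -⅔ - 2 = -8/3)
v(n, u) = 125 + u
h(S, r) = 1/(-96 + S + r)
(h(N(-9), -18) + v(-180, J(10, 8)))/4182 = (1/(-96 - 1*(-9) - 18) + (125 - 8/3))/4182 = (1/(-96 + 9 - 18) + 367/3)*(1/4182) = (1/(-105) + 367/3)*(1/4182) = (-1/105 + 367/3)*(1/4182) = (12844/105)*(1/4182) = 6422/219555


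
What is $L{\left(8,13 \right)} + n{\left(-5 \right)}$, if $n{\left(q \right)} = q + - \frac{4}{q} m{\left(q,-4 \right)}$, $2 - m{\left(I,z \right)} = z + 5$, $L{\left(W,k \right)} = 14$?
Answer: $\frac{49}{5} \approx 9.8$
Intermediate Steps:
$m{\left(I,z \right)} = -3 - z$ ($m{\left(I,z \right)} = 2 - \left(z + 5\right) = 2 - \left(5 + z\right) = -3 - z$)
$n{\left(q \right)} = q - \frac{4}{q}$ ($n{\left(q \right)} = q + - \frac{4}{q} \left(-3 - -4\right) = q + - \frac{4}{q} \left(-3 + 4\right) = q + - \frac{4}{q} 1 = q - \frac{4}{q}$)
$L{\left(8,13 \right)} + n{\left(-5 \right)} = 14 - \left(5 + \frac{4}{-5}\right) = 14 - \frac{21}{5} = \frac{49}{5}$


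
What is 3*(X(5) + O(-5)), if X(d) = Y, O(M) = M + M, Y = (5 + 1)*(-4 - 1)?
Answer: -120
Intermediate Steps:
Y = -30 (Y = 6*(-5) = -30)
O(M) = 2*M
X(d) = -30
3*(X(5) + O(-5)) = 3*(-30 + 2*(-5)) = 3*(-30 - 10) = 3*(-40) = -120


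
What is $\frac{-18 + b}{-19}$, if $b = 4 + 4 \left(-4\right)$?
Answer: $\frac{30}{19} \approx 1.5789$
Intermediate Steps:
$b = -12$ ($b = 4 - 16 = -12$)
$\frac{-18 + b}{-19} = \frac{-18 - 12}{-19} = \left(- \frac{1}{19}\right) \left(-30\right) = \frac{30}{19}$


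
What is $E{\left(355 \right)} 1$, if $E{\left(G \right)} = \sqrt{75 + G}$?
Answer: $\sqrt{430} \approx 20.736$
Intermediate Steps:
$E{\left(355 \right)} 1 = \sqrt{75 + 355} \cdot 1 = \sqrt{430} \cdot 1 = \sqrt{430}$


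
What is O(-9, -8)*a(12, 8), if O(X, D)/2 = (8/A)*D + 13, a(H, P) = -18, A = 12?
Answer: -276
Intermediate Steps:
O(X, D) = 26 + 4*D/3 (O(X, D) = 2*((8/12)*D + 13) = 2*((8*(1/12))*D + 13) = 2*(2*D/3 + 13) = 2*(13 + 2*D/3) = 26 + 4*D/3)
O(-9, -8)*a(12, 8) = (26 + (4/3)*(-8))*(-18) = (26 - 32/3)*(-18) = (46/3)*(-18) = -276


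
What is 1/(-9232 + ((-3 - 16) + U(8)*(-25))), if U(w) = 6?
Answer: -1/9401 ≈ -0.00010637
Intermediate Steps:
1/(-9232 + ((-3 - 16) + U(8)*(-25))) = 1/(-9232 + ((-3 - 16) + 6*(-25))) = 1/(-9232 + (-19 - 150)) = 1/(-9232 - 169) = 1/(-9401) = -1/9401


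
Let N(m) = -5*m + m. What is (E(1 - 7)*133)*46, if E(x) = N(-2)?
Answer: 48944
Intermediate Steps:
N(m) = -4*m
E(x) = 8 (E(x) = -4*(-2) = 8)
(E(1 - 7)*133)*46 = (8*133)*46 = 1064*46 = 48944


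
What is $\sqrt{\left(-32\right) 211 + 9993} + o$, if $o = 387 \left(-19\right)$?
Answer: $-7353 + \sqrt{3241} \approx -7296.1$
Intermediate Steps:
$o = -7353$
$\sqrt{\left(-32\right) 211 + 9993} + o = \sqrt{\left(-32\right) 211 + 9993} - 7353 = \sqrt{-6752 + 9993} - 7353 = \sqrt{3241} - 7353 = -7353 + \sqrt{3241}$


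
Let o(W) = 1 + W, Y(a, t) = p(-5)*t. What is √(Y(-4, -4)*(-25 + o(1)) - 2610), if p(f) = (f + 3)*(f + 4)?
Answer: I*√2426 ≈ 49.254*I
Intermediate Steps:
p(f) = (3 + f)*(4 + f)
Y(a, t) = 2*t (Y(a, t) = (12 + (-5)² + 7*(-5))*t = (12 + 25 - 35)*t = 2*t)
√(Y(-4, -4)*(-25 + o(1)) - 2610) = √((2*(-4))*(-25 + (1 + 1)) - 2610) = √(-8*(-25 + 2) - 2610) = √(-8*(-23) - 2610) = √(184 - 2610) = √(-2426) = I*√2426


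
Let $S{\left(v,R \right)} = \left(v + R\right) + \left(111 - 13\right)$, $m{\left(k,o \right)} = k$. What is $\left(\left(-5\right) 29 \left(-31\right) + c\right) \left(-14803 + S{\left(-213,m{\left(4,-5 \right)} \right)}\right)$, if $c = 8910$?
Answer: $-199922170$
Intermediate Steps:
$S{\left(v,R \right)} = 98 + R + v$ ($S{\left(v,R \right)} = \left(R + v\right) + \left(111 - 13\right) = \left(R + v\right) + 98 = 98 + R + v$)
$\left(\left(-5\right) 29 \left(-31\right) + c\right) \left(-14803 + S{\left(-213,m{\left(4,-5 \right)} \right)}\right) = \left(\left(-5\right) 29 \left(-31\right) + 8910\right) \left(-14803 + \left(98 + 4 - 213\right)\right) = \left(\left(-145\right) \left(-31\right) + 8910\right) \left(-14803 - 111\right) = \left(4495 + 8910\right) \left(-14914\right) = 13405 \left(-14914\right) = -199922170$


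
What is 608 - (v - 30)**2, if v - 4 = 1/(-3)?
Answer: -769/9 ≈ -85.444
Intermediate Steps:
v = 11/3 (v = 4 + 1/(-3) = 4 - 1/3 = 11/3 ≈ 3.6667)
608 - (v - 30)**2 = 608 - (11/3 - 30)**2 = 608 - (-79/3)**2 = 608 - 1*6241/9 = 608 - 6241/9 = -769/9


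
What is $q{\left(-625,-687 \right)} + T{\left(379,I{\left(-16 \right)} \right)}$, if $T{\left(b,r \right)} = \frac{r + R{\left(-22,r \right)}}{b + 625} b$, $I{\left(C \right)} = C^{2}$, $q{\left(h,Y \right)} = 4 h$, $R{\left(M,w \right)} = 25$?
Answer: $- \frac{2403501}{1004} \approx -2393.9$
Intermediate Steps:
$T{\left(b,r \right)} = \frac{b \left(25 + r\right)}{625 + b}$ ($T{\left(b,r \right)} = \frac{r + 25}{b + 625} b = \frac{25 + r}{625 + b} b = \frac{b \left(25 + r\right)}{625 + b}$)
$q{\left(-625,-687 \right)} + T{\left(379,I{\left(-16 \right)} \right)} = 4 \left(-625\right) + \frac{379 \left(25 + \left(-16\right)^{2}\right)}{625 + 379} = -2500 + \frac{379 \left(25 + 256\right)}{1004} = -2500 + 379 \cdot \frac{1}{1004} \cdot 281 = -2500 + \frac{106499}{1004} = - \frac{2403501}{1004}$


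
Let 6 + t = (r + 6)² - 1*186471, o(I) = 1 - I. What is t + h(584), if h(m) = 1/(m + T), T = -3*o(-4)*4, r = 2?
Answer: -97680411/524 ≈ -1.8641e+5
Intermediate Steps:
T = -60 (T = -3*(1 - 1*(-4))*4 = -3*(1 + 4)*4 = -3*5*4 = -15*4 = -60)
t = -186413 (t = -6 + ((2 + 6)² - 1*186471) = -6 + (8² - 186471) = -6 + (64 - 186471) = -6 - 186407 = -186413)
h(m) = 1/(-60 + m) (h(m) = 1/(m - 60) = 1/(-60 + m))
t + h(584) = -186413 + 1/(-60 + 584) = -186413 + 1/524 = -97680411/524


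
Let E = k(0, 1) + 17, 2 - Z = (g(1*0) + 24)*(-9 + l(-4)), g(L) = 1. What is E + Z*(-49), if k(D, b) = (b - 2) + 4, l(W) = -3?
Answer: -14778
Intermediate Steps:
k(D, b) = 2 + b (k(D, b) = (-2 + b) + 4 = 2 + b)
Z = 302 (Z = 2 - (1 + 24)*(-9 - 3) = 2 - 25*(-12) = 2 - 1*(-300) = 2 + 300 = 302)
E = 20 (E = (2 + 1) + 17 = 3 + 17 = 20)
E + Z*(-49) = 20 + 302*(-49) = 20 - 14798 = -14778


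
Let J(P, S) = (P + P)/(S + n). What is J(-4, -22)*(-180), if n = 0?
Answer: -720/11 ≈ -65.455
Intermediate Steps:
J(P, S) = 2*P/S (J(P, S) = (P + P)/(S + 0) = (2*P)/S = 2*P/S)
J(-4, -22)*(-180) = (2*(-4)/(-22))*(-180) = (2*(-4)*(-1/22))*(-180) = (4/11)*(-180) = -720/11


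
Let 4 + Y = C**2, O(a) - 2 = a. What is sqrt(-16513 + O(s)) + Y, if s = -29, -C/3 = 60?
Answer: 32396 + 2*I*sqrt(4135) ≈ 32396.0 + 128.61*I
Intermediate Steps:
C = -180 (C = -3*60 = -180)
O(a) = 2 + a
Y = 32396 (Y = -4 + (-180)**2 = -4 + 32400 = 32396)
sqrt(-16513 + O(s)) + Y = sqrt(-16513 + (2 - 29)) + 32396 = sqrt(-16513 - 27) + 32396 = sqrt(-16540) + 32396 = 2*I*sqrt(4135) + 32396 = 32396 + 2*I*sqrt(4135)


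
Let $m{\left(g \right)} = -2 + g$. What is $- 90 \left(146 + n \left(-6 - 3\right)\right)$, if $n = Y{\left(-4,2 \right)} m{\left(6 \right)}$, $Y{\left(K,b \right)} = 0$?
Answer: $-13140$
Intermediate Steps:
$n = 0$ ($n = 0 \left(-2 + 6\right) = 0 \cdot 4 = 0$)
$- 90 \left(146 + n \left(-6 - 3\right)\right) = - 90 \left(146 + 0 \left(-6 - 3\right)\right) = - 90 \left(146 + 0 \left(-9\right)\right) = - 90 \left(146 + 0\right) = \left(-90\right) 146 = -13140$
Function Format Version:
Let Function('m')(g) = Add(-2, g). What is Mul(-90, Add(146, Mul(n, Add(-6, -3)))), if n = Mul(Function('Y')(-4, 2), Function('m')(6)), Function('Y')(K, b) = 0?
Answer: -13140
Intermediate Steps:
n = 0 (n = Mul(0, Add(-2, 6)) = Mul(0, 4) = 0)
Mul(-90, Add(146, Mul(n, Add(-6, -3)))) = Mul(-90, Add(146, Mul(0, Add(-6, -3)))) = Mul(-90, Add(146, Mul(0, -9))) = Mul(-90, Add(146, 0)) = Mul(-90, 146) = -13140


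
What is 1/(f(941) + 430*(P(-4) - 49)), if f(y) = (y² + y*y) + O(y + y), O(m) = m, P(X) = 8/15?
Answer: 3/5256010 ≈ 5.7078e-7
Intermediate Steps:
P(X) = 8/15 (P(X) = 8*(1/15) = 8/15)
f(y) = 2*y + 2*y² (f(y) = (y² + y*y) + (y + y) = (y² + y²) + 2*y = 2*y² + 2*y = 2*y + 2*y²)
1/(f(941) + 430*(P(-4) - 49)) = 1/(2*941*(1 + 941) + 430*(8/15 - 49)) = 1/(2*941*942 + 430*(-727/15)) = 1/(1772844 - 62522/3) = 1/(5256010/3) = 3/5256010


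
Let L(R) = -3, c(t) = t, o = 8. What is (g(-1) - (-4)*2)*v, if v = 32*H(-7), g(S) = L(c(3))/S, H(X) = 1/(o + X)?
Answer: 352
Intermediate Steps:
H(X) = 1/(8 + X)
g(S) = -3/S
v = 32 (v = 32/(8 - 7) = 32/1 = 32*1 = 32)
(g(-1) - (-4)*2)*v = (-3/(-1) - (-4)*2)*32 = (-3*(-1) - 1*(-8))*32 = (3 + 8)*32 = 11*32 = 352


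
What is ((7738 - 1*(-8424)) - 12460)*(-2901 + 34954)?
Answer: 118660206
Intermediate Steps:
((7738 - 1*(-8424)) - 12460)*(-2901 + 34954) = ((7738 + 8424) - 12460)*32053 = (16162 - 12460)*32053 = 3702*32053 = 118660206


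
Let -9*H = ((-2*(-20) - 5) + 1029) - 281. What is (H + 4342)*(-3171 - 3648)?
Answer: -29014845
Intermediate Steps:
H = -87 (H = -(((-2*(-20) - 5) + 1029) - 281)/9 = -(((40 - 5) + 1029) - 281)/9 = -((35 + 1029) - 281)/9 = -(1064 - 281)/9 = -1/9*783 = -87)
(H + 4342)*(-3171 - 3648) = (-87 + 4342)*(-3171 - 3648) = 4255*(-6819) = -29014845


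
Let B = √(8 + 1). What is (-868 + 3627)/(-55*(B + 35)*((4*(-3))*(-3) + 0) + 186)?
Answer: -2759/75054 ≈ -0.036760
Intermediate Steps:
B = 3 (B = √9 = 3)
(-868 + 3627)/(-55*(B + 35)*((4*(-3))*(-3) + 0) + 186) = (-868 + 3627)/(-55*(3 + 35)*((4*(-3))*(-3) + 0) + 186) = 2759/(-2090*(-12*(-3) + 0) + 186) = 2759/(-2090*(36 + 0) + 186) = 2759/(-2090*36 + 186) = 2759/(-55*1368 + 186) = 2759/(-75240 + 186) = 2759/(-75054) = 2759*(-1/75054) = -2759/75054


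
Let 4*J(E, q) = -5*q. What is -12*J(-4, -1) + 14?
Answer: -1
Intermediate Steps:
J(E, q) = -5*q/4 (J(E, q) = (-5*q)/4 = -5*q/4)
-12*J(-4, -1) + 14 = -(-15)*(-1) + 14 = -12*5/4 + 14 = -15 + 14 = -1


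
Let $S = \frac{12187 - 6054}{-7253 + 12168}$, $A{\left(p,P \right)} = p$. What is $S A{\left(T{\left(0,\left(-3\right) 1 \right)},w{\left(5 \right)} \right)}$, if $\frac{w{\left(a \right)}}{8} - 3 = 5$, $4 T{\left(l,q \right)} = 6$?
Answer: $\frac{18399}{9830} \approx 1.8717$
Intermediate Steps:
$T{\left(l,q \right)} = \frac{3}{2}$ ($T{\left(l,q \right)} = \frac{1}{4} \cdot 6 = \frac{3}{2}$)
$w{\left(a \right)} = 64$ ($w{\left(a \right)} = 24 + 8 \cdot 5 = 24 + 40 = 64$)
$S = \frac{6133}{4915} \approx 1.2478$
$S A{\left(T{\left(0,\left(-3\right) 1 \right)},w{\left(5 \right)} \right)} = \frac{6133}{4915} \cdot \frac{3}{2} = \frac{18399}{9830}$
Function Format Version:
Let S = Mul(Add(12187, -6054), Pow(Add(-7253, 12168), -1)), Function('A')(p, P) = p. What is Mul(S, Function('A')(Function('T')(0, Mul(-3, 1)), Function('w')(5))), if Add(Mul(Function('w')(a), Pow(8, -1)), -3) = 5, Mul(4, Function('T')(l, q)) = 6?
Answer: Rational(18399, 9830) ≈ 1.8717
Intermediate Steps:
Function('T')(l, q) = Rational(3, 2) (Function('T')(l, q) = Mul(Rational(1, 4), 6) = Rational(3, 2))
Function('w')(a) = 64 (Function('w')(a) = Add(24, Mul(8, 5)) = Add(24, 40) = 64)
S = Rational(6133, 4915) (S = Mul(6133, Pow(4915, -1)) = Mul(6133, Rational(1, 4915)) = Rational(6133, 4915) ≈ 1.2478)
Mul(S, Function('A')(Function('T')(0, Mul(-3, 1)), Function('w')(5))) = Mul(Rational(6133, 4915), Rational(3, 2)) = Rational(18399, 9830)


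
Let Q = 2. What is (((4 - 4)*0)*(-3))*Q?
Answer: 0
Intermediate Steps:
(((4 - 4)*0)*(-3))*Q = (((4 - 4)*0)*(-3))*2 = ((0*0)*(-3))*2 = (0*(-3))*2 = 0*2 = 0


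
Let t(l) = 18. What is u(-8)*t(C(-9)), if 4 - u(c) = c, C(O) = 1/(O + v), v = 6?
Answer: 216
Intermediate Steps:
C(O) = 1/(6 + O) (C(O) = 1/(O + 6) = 1/(6 + O))
u(c) = 4 - c
u(-8)*t(C(-9)) = (4 - 1*(-8))*18 = (4 + 8)*18 = 12*18 = 216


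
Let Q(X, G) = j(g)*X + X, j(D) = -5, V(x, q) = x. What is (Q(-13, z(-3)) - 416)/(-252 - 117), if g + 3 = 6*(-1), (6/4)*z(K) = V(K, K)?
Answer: 364/369 ≈ 0.98645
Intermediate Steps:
z(K) = 2*K/3
g = -9 (g = -3 + 6*(-1) = -3 - 6 = -9)
Q(X, G) = -4*X (Q(X, G) = -5*X + X = -4*X)
(Q(-13, z(-3)) - 416)/(-252 - 117) = (-4*(-13) - 416)/(-252 - 117) = (52 - 416)/(-369) = -364*(-1/369) = 364/369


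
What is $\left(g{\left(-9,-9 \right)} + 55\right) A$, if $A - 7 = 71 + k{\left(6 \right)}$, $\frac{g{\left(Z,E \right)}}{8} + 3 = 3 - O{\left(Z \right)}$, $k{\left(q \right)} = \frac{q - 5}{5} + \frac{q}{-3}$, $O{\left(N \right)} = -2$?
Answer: $\frac{27051}{5} \approx 5410.2$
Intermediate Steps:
$k{\left(q \right)} = -1 - \frac{2 q}{15}$ ($k{\left(q \right)} = \left(q - 5\right) \frac{1}{5} + q \left(- \frac{1}{3}\right) = \left(-5 + q\right) \frac{1}{5} - \frac{q}{3} = \left(-1 + \frac{q}{5}\right) - \frac{q}{3} = -1 - \frac{2 q}{15}$)
$g{\left(Z,E \right)} = 16$ ($g{\left(Z,E \right)} = -24 + 8 \left(3 - -2\right) = -24 + 8 \left(3 + 2\right) = -24 + 8 \cdot 5 = -24 + 40 = 16$)
$A = \frac{381}{5}$ ($A = 7 + \left(71 - \frac{9}{5}\right) = 7 + \frac{346}{5} = \frac{381}{5} \approx 76.2$)
$\left(g{\left(-9,-9 \right)} + 55\right) A = \left(16 + 55\right) \frac{381}{5} = 71 \cdot \frac{381}{5} = \frac{27051}{5}$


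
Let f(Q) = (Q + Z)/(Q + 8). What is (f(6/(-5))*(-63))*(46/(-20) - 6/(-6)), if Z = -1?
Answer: -9009/340 ≈ -26.497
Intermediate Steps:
f(Q) = (-1 + Q)/(8 + Q) (f(Q) = (Q - 1)/(Q + 8) = (-1 + Q)/(8 + Q))
(f(6/(-5))*(-63))*(46/(-20) - 6/(-6)) = (((-1 + 6/(-5))/(8 + 6/(-5)))*(-63))*(46/(-20) - 6/(-6)) = (((-1 + 6*(-⅕))/(8 + 6*(-⅕)))*(-63))*(46*(-1/20) - 6*(-⅙)) = (((-1 - 6/5)/(8 - 6/5))*(-63))*(-23/10 + 1) = ((-11/5/(34/5))*(-63))*(-13/10) = (((5/34)*(-11/5))*(-63))*(-13/10) = -11/34*(-63)*(-13/10) = (693/34)*(-13/10) = -9009/340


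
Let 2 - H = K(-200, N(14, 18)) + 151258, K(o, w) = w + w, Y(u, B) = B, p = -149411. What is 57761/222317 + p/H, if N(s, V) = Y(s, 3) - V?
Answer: 41951570273/33620110642 ≈ 1.2478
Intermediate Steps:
N(s, V) = 3 - V
K(o, w) = 2*w
H = -151226 (H = 2 - (2*(3 - 1*18) + 151258) = 2 - (2*(3 - 18) + 151258) = 2 - (2*(-15) + 151258) = 2 - (-30 + 151258) = 2 - 1*151228 = 2 - 151228 = -151226)
57761/222317 + p/H = 57761/222317 - 149411/(-151226) = 57761*(1/222317) - 149411*(-1/151226) = 57761/222317 + 149411/151226 = 41951570273/33620110642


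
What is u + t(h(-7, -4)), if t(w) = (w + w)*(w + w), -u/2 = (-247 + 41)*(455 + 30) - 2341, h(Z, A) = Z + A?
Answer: 204986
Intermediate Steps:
h(Z, A) = A + Z
u = 204502 (u = -2*((-247 + 41)*(455 + 30) - 2341) = -2*(-206*485 - 2341) = -2*(-99910 - 2341) = -2*(-102251) = 204502)
t(w) = 4*w**2 (t(w) = (2*w)*(2*w) = 4*w**2)
u + t(h(-7, -4)) = 204502 + 4*(-4 - 7)**2 = 204502 + 4*(-11)**2 = 204502 + 4*121 = 204502 + 484 = 204986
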